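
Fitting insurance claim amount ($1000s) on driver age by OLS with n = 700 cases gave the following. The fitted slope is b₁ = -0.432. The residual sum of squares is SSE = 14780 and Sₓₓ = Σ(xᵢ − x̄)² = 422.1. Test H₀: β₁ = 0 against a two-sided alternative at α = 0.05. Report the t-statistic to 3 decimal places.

MSE = SSE/(n − 2) = 14780/698 = 21.1748.
SE(b₁) = √(MSE/Sₓₓ) = √(21.1748/422.1) = 0.223976.
t = -0.432 / 0.223976 = -1.929.
df = n − 2 = 698.
Two-sided p ≈ 0.0542, which is ≥ 0.05, so fail to reject H₀.
The data do not give significant evidence of an association between driver age and insurance claim amount.

t = -1.929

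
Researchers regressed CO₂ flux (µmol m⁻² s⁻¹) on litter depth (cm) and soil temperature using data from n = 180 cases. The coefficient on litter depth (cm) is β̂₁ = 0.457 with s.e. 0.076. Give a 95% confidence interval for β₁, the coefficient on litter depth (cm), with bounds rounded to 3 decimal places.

df = n − k − 1 = 180 − 2 − 1 = 177.
t* = t_{0.025, 177} = 1.973457.
Margin = t* × SE = 1.973457 × 0.076 = 0.14998.
CI: 0.457 ± 0.14998 → (0.307, 0.607).
With 95% confidence, each one-unit increase in litter depth (cm) is associated with a change of between 0.307 and 0.607 µmol m⁻² s⁻¹ in CO₂ flux, holding the other predictors fixed.

(0.307, 0.607)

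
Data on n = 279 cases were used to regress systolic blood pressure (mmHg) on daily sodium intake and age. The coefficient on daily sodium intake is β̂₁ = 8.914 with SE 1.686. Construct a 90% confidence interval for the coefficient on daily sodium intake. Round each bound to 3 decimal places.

(6.131, 11.697)

df = n − k − 1 = 279 − 2 − 1 = 276.
t* = t_{0.05, 276} = 1.650393.
Margin = t* × SE = 1.650393 × 1.686 = 2.78256.
CI: 8.914 ± 2.78256 → (6.131, 11.697).
With 90% confidence, each one-unit increase in daily sodium intake is associated with a change of between 6.131 and 11.697 mmHg in systolic blood pressure, holding the other predictors fixed.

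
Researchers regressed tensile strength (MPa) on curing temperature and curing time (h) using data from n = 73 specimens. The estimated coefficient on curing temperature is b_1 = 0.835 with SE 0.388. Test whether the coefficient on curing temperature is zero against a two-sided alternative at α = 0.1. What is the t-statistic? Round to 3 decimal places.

H₀: β₁ = 0 vs H₁: β₁ ≠ 0.
t = (b_1 − β₁⁰)/SE = 0.835 / 0.388 = 2.152.
df = n − k − 1 = 73 − 2 − 1 = 70.
Two-sided p ≈ 0.0348, which is < 0.1, so reject H₀.
There is evidence that curing temperature is associated with tensile strength, holding the other predictors fixed.

t = 2.152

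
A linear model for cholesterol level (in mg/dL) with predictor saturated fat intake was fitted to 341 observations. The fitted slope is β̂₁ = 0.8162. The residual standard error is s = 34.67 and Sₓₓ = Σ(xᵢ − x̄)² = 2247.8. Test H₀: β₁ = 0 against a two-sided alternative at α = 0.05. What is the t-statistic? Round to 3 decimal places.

SE(β̂₁) = s/√Sₓₓ = 34.67/√2247.8 = 0.731265.
t = 0.8162 / 0.731265 = 1.116.
df = n − 2 = 339.
Two-sided p ≈ 0.2651, which is ≥ 0.05, so fail to reject H₀.
The data do not give significant evidence of an association between saturated fat intake and cholesterol level.

t = 1.116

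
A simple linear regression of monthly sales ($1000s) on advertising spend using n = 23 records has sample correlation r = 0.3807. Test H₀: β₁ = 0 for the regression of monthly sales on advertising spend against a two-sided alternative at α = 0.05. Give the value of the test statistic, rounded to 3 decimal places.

t = r·√(n − 2)/√(1 − r²) = 0.3807·√21/√0.855068 = 1.887.
df = n − 2 = 21.
Two-sided p ≈ 0.0731, which is ≥ 0.05, so fail to reject H₀.
The data do not give significant evidence of a linear association between advertising spend and monthly sales.

t = 1.887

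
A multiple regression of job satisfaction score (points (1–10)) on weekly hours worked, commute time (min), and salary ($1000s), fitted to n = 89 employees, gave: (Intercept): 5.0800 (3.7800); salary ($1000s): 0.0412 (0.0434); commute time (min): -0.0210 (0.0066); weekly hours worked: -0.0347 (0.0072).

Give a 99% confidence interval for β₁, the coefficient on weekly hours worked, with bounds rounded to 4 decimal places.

Read off: b = -0.0347, SE = 0.0072 for weekly hours worked.
df = n − k − 1 = 89 − 3 − 1 = 85.
t* = t_{0.005, 85} = 2.634914.
Margin = t* × SE = 2.634914 × 0.0072 = 0.018971.
CI: -0.0347 ± 0.018971 → (-0.0537, -0.0157).

(-0.0537, -0.0157)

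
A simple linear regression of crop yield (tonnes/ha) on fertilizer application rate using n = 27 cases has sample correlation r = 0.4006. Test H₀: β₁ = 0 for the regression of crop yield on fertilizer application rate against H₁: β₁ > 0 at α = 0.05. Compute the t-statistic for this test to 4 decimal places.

t = r·√(n − 2)/√(1 − r²) = 0.4006·√25/√0.83952 = 2.1861.
df = n − 2 = 25.
One-sided p ≈ 0.0192, which is < 0.05, so reject H₀.
There is evidence of a linear association between fertilizer application rate and crop yield.

t = 2.1861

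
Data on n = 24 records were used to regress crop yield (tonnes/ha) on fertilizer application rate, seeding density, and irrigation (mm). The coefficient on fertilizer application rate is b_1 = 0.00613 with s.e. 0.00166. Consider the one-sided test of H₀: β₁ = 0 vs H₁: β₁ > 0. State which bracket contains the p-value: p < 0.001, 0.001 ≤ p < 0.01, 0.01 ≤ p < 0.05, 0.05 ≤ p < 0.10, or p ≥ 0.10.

p < 0.001

t = 0.00613 / 0.00166 = 3.693.
df = n − k − 1 = 24 − 3 − 1 = 20.
One-sided p = P(T_{20} > t) ≈ 0.0007.
So p < 0.001.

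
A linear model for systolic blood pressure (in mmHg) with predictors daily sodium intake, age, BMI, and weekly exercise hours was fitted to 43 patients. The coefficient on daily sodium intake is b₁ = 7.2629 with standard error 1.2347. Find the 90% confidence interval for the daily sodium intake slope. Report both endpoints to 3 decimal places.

df = n − k − 1 = 43 − 4 − 1 = 38.
t* = t_{0.05, 38} = 1.685954.
Margin = t* × SE = 1.685954 × 1.2347 = 2.08165.
CI: 7.2629 ± 2.08165 → (5.181, 9.345).
With 90% confidence, each one-unit increase in daily sodium intake is associated with a change of between 5.181 and 9.345 mmHg in systolic blood pressure, holding the other predictors fixed.

(5.181, 9.345)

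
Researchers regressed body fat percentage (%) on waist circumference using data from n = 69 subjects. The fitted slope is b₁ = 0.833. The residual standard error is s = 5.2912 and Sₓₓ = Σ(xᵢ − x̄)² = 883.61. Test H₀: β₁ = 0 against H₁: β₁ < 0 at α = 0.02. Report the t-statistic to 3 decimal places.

SE(b₁) = s/√Sₓₓ = 5.2912/√883.61 = 0.178002.
t = 0.833 / 0.178002 = 4.680.
df = n − 2 = 67.
One-sided p ≈ 1.0000, which is ≥ 0.02, so fail to reject H₀.
The data do not give significant evidence that the true slope on waist circumference is negative.

t = 4.680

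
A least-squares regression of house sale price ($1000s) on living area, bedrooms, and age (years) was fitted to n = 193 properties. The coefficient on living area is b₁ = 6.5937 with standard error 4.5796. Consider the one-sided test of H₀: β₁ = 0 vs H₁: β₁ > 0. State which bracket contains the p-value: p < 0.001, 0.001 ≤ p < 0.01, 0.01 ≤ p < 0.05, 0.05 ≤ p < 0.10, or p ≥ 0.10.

t = 6.5937 / 4.5796 = 1.440.
df = n − k − 1 = 193 − 3 − 1 = 189.
One-sided p = P(T_{189} > t) ≈ 0.0758.
So 0.05 ≤ p < 0.10.

0.05 ≤ p < 0.10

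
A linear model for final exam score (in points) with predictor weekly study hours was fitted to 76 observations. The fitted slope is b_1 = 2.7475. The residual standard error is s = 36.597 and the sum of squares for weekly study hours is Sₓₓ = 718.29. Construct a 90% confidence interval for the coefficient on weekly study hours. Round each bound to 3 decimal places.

(0.473, 5.022)

SE(b_1) = s/√Sₓₓ = 36.597/√718.29 = 1.36551.
df = n − 2 = 74.
t* = t_{0.05, 74} = 1.665707.
Margin = t* × SE = 1.665707 × 1.36551 = 2.27454.
CI: 2.7475 ± 2.27454 → (0.473, 5.022).
With 90% confidence, each one-unit increase in weekly study hours is associated with a change of between 0.473 and 5.022 points in final exam score.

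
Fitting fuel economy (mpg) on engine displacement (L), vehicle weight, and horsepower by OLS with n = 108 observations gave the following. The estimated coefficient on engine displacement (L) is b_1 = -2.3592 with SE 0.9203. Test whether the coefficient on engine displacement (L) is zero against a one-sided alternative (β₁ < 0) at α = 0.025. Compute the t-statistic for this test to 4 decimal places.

t = -2.5635

H₀: β₁ = 0 vs H₁: β₁ < 0.
t = (b_1 − β₁⁰)/SE = -2.3592 / 0.9203 = -2.5635.
df = n − k − 1 = 108 − 3 − 1 = 104.
One-sided p ≈ 0.0059, which is < 0.025, so reject H₀.
There is evidence that the true slope on engine displacement (L) is negative, holding the other predictors fixed.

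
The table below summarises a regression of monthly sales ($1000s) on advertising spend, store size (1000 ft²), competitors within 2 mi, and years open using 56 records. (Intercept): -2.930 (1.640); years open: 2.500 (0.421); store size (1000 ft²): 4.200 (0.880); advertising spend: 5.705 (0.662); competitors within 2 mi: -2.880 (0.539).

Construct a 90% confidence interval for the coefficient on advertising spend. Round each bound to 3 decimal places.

Read off: b = 5.705, SE = 0.662 for advertising spend.
df = n − k − 1 = 56 − 4 − 1 = 51.
t* = t_{0.05, 51} = 1.675285.
Margin = t* × SE = 1.675285 × 0.662 = 1.10904.
CI: 5.705 ± 1.10904 → (4.596, 6.814).

(4.596, 6.814)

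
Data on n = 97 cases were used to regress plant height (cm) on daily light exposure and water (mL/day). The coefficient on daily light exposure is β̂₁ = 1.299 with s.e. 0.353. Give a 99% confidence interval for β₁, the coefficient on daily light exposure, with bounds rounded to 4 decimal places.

(0.3709, 2.2271)

df = n − k − 1 = 97 − 2 − 1 = 94.
t* = t_{0.005, 94} = 2.629148.
Margin = t* × SE = 2.629148 × 0.353 = 0.928089.
CI: 1.299 ± 0.928089 → (0.3709, 2.2271).
With 99% confidence, each one-unit increase in daily light exposure is associated with a change of between 0.3709 and 2.2271 cm in plant height, holding the other predictors fixed.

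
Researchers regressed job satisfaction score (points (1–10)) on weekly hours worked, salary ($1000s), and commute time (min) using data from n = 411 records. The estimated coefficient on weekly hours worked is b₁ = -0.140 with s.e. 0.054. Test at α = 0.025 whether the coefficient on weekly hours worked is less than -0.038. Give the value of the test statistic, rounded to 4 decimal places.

t = -1.8889

H₀: β₁ = -0.038 vs H₁: β₁ < -0.038.
t = (b₁ − β₁⁰)/SE = (-0.140 − (-0.038)) / 0.054 = -1.8889.
df = n − k − 1 = 411 − 3 − 1 = 407.
One-sided p ≈ 0.0298, which is ≥ 0.025, so fail to reject H₀.
The data do not give significant evidence that the true slope on weekly hours worked is below -0.038 points (1–10) per unit, holding the other predictors fixed.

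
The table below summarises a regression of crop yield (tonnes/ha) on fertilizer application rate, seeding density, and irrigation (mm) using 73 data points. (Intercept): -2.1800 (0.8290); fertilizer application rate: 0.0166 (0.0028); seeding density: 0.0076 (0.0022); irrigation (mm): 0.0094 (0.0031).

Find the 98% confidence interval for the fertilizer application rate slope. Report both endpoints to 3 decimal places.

Read off: b = 0.0166, SE = 0.0028 for fertilizer application rate.
df = n − k − 1 = 73 − 3 − 1 = 69.
t* = t_{0.01, 69} = 2.381615.
Margin = t* × SE = 2.381615 × 0.0028 = 0.00667.
CI: 0.0166 ± 0.00667 → (0.010, 0.023).

(0.010, 0.023)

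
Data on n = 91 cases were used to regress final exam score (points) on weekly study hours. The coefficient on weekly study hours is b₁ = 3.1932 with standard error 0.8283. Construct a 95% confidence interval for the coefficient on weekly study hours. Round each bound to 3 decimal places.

df = n − 2 = 91 − 2 = 89.
t* = t_{0.025, 89} = 1.986979.
Margin = t* × SE = 1.986979 × 0.8283 = 1.64581.
CI: 3.1932 ± 1.64581 → (1.547, 4.839).
With 95% confidence, each one-unit increase in weekly study hours is associated with a change of between 1.547 and 4.839 points in final exam score.

(1.547, 4.839)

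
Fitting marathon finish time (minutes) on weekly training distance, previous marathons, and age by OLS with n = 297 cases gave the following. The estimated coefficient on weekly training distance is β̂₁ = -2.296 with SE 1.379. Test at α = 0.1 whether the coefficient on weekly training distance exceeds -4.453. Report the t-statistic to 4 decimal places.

H₀: β₁ = -4.453 vs H₁: β₁ > -4.453.
t = (β̂₁ − β₁⁰)/SE = (-2.296 − (-4.453)) / 1.379 = 1.5642.
df = n − k − 1 = 297 − 3 − 1 = 293.
One-sided p ≈ 0.0594, which is < 0.1, so reject H₀.
There is evidence that the true slope on weekly training distance exceeds -4.453 minutes per unit, holding the other predictors fixed.

t = 1.5642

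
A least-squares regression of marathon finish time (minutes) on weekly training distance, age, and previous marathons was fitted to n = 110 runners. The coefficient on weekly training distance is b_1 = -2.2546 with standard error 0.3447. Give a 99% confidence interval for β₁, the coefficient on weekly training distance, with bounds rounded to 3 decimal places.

(-3.159, -1.350)

df = n − k − 1 = 110 − 3 − 1 = 106.
t* = t_{0.005, 106} = 2.623008.
Margin = t* × SE = 2.623008 × 0.3447 = 0.90415.
CI: -2.2546 ± 0.90415 → (-3.159, -1.350).
With 99% confidence, each one-unit increase in weekly training distance is associated with a change of between -3.159 and -1.350 minutes in marathon finish time, holding the other predictors fixed.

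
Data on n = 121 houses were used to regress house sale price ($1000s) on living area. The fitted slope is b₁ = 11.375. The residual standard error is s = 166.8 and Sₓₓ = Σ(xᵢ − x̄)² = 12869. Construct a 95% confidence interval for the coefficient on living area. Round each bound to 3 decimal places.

SE(b₁) = s/√Sₓₓ = 166.8/√12869 = 1.47036.
df = n − 2 = 119.
t* = t_{0.025, 119} = 1.9801.
Margin = t* × SE = 1.9801 × 1.47036 = 2.91146.
CI: 11.375 ± 2.91146 → (8.464, 14.286).
With 95% confidence, each one-unit increase in living area is associated with a change of between 8.464 and 14.286 $1000s in house sale price.

(8.464, 14.286)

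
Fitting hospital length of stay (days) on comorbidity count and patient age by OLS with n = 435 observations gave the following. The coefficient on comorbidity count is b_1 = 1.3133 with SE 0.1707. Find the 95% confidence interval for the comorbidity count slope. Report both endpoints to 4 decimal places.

(0.9778, 1.6488)

df = n − k − 1 = 435 − 2 − 1 = 432.
t* = t_{0.025, 432} = 1.965471.
Margin = t* × SE = 1.965471 × 0.1707 = 0.335506.
CI: 1.3133 ± 0.335506 → (0.9778, 1.6488).
With 95% confidence, each one-unit increase in comorbidity count is associated with a change of between 0.9778 and 1.6488 days in hospital length of stay, holding the other predictors fixed.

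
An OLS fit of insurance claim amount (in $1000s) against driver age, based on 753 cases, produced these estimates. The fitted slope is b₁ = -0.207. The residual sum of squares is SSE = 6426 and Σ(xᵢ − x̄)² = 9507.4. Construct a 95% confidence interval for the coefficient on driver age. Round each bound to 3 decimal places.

(-0.266, -0.148)

MSE = SSE/(n − 2) = 6426/751 = 8.55659.
SE(b₁) = √(MSE/Sₓₓ) = √(8.55659/9507.4) = 0.0299999.
df = n − 2 = 751.
t* = t_{0.025, 751} = 1.963128.
Margin = t* × SE = 1.963128 × 0.0299999 = 0.05889.
CI: -0.207 ± 0.05889 → (-0.266, -0.148).
With 95% confidence, each one-unit increase in driver age is associated with a change of between -0.266 and -0.148 $1000s in insurance claim amount.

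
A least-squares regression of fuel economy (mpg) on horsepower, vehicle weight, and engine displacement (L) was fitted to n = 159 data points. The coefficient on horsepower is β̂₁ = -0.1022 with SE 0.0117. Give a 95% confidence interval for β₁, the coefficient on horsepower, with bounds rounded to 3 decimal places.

df = n − k − 1 = 159 − 3 − 1 = 155.
t* = t_{0.025, 155} = 1.975387.
Margin = t* × SE = 1.975387 × 0.0117 = 0.02311.
CI: -0.1022 ± 0.02311 → (-0.125, -0.079).
With 95% confidence, each one-unit increase in horsepower is associated with a change of between -0.125 and -0.079 mpg in fuel economy, holding the other predictors fixed.

(-0.125, -0.079)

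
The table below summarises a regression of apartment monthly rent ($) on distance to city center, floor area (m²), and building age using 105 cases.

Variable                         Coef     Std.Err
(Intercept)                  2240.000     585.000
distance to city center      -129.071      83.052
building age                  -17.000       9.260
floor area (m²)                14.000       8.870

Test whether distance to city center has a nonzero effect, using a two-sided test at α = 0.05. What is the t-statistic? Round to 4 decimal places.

Read off: b = -129.071, SE = 83.052 for distance to city center.
H₀: β₁ = 0 vs H₁: β₁ ≠ 0.
t = -129.071 / 83.052 = -1.5541.
df = n − k − 1 = 105 − 3 − 1 = 101.
Two-sided p ≈ 0.1233, which is ≥ 0.05, so fail to reject H₀.
The data do not give significant evidence of an association between distance to city center and apartment monthly rent, after adjusting for the other predictors.

t = -1.5541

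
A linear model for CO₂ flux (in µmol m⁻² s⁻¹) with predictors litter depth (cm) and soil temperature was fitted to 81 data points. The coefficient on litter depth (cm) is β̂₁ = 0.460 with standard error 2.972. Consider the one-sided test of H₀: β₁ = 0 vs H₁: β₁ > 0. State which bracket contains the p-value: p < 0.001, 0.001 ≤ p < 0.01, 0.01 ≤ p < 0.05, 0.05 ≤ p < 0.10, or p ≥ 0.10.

t = 0.460 / 2.972 = 0.155.
df = n − k − 1 = 81 − 2 − 1 = 78.
One-sided p = P(T_{78} > t) ≈ 0.4387.
So p ≥ 0.10.

p ≥ 0.10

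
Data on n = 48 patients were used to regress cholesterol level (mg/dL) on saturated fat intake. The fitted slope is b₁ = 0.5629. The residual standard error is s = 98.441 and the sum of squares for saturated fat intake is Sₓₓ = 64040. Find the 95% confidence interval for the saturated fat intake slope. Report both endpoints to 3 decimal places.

SE(b₁) = s/√Sₓₓ = 98.441/√64040 = 0.389001.
df = n − 2 = 46.
t* = t_{0.025, 46} = 2.012896.
Margin = t* × SE = 2.012896 × 0.389001 = 0.78302.
CI: 0.5629 ± 0.78302 → (-0.220, 1.346).
With 95% confidence, each one-unit increase in saturated fat intake is associated with a change of between -0.220 and 1.346 mg/dL in cholesterol level.

(-0.220, 1.346)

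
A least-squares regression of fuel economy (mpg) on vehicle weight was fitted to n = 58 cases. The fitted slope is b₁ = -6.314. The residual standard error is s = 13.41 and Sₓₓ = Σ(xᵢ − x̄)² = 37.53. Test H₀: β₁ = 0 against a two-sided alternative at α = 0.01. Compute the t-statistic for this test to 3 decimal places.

t = -2.884

SE(b₁) = s/√Sₓₓ = 13.41/√37.53 = 2.18897.
t = -6.314 / 2.18897 = -2.884.
df = n − 2 = 56.
Two-sided p ≈ 0.0056, which is < 0.01, so reject H₀.
There is evidence that vehicle weight is associated with fuel economy.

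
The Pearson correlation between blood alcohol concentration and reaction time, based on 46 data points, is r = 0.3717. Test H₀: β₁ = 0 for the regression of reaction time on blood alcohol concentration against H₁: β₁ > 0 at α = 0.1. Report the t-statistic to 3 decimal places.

t = r·√(n − 2)/√(1 − r²) = 0.3717·√44/√0.861839 = 2.656.
df = n − 2 = 44.
One-sided p ≈ 0.0055, which is < 0.1, so reject H₀.
There is evidence of a linear association between blood alcohol concentration and reaction time.

t = 2.656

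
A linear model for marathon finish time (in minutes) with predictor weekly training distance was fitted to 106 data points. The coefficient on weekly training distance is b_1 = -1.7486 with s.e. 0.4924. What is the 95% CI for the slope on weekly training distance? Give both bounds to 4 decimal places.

(-2.7250, -0.7722)

df = n − 2 = 106 − 2 = 104.
t* = t_{0.025, 104} = 1.983038.
Margin = t* × SE = 1.983038 × 0.4924 = 0.976448.
CI: -1.7486 ± 0.976448 → (-2.7250, -0.7722).
With 95% confidence, each one-unit increase in weekly training distance is associated with a change of between -2.7250 and -0.7722 minutes in marathon finish time.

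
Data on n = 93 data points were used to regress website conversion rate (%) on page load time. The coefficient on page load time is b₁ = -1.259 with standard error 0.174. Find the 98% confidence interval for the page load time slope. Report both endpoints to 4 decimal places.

(-1.6710, -0.8470)

df = n − 2 = 93 − 2 = 91.
t* = t_{0.01, 91} = 2.368026.
Margin = t* × SE = 2.368026 × 0.174 = 0.412037.
CI: -1.259 ± 0.412037 → (-1.6710, -0.8470).
With 98% confidence, each one-unit increase in page load time is associated with a change of between -1.6710 and -0.8470 % in website conversion rate.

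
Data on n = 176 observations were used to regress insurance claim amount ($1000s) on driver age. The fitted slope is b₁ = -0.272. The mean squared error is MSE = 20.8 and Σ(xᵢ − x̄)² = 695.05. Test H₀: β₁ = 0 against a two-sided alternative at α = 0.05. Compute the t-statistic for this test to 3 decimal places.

t = -1.572

SE(b₁) = √(MSE/Sₓₓ) = √(20.8/695.05) = 0.172991.
t = -0.272 / 0.172991 = -1.572.
df = n − 2 = 174.
Two-sided p ≈ 0.1177, which is ≥ 0.05, so fail to reject H₀.
The data do not give significant evidence of an association between driver age and insurance claim amount.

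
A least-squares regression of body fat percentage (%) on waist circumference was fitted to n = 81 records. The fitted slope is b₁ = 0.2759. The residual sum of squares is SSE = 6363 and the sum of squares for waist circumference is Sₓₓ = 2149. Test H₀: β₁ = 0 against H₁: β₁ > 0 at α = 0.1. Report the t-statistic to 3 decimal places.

t = 1.425

MSE = SSE/(n − 2) = 6363/79 = 80.5443.
SE(b₁) = √(MSE/Sₓₓ) = √(80.5443/2149) = 0.193597.
t = 0.2759 / 0.193597 = 1.425.
df = n − 2 = 79.
One-sided p ≈ 0.0790, which is < 0.1, so reject H₀.
There is evidence that the true slope on waist circumference is positive.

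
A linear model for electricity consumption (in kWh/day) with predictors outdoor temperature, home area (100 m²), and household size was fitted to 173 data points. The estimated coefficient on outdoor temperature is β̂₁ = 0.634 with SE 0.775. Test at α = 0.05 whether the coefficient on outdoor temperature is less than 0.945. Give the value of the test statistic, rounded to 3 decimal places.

t = -0.401

H₀: β₁ = 0.945 vs H₁: β₁ < 0.945.
t = (β̂₁ − β₁⁰)/SE = (0.634 − 0.945) / 0.775 = -0.401.
df = n − k − 1 = 173 − 3 − 1 = 169.
One-sided p ≈ 0.3444, which is ≥ 0.05, so fail to reject H₀.
The data do not give significant evidence that the true slope on outdoor temperature is below 0.945 kWh/day per unit, holding the other predictors fixed.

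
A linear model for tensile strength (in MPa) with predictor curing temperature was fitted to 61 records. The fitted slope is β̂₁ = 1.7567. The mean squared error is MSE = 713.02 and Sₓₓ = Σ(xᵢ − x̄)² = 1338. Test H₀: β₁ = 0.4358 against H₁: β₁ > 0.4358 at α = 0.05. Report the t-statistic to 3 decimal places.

t = 1.809

SE(β̂₁) = √(MSE/Sₓₓ) = √(713.02/1338) = 0.73.
t = (1.7567 − 0.4358) / 0.73 = 1.809.
df = n − 2 = 59.
One-sided p ≈ 0.0377, which is < 0.05, so reject H₀.
There is evidence that the true slope on curing temperature exceeds 0.4358 MPa per unit.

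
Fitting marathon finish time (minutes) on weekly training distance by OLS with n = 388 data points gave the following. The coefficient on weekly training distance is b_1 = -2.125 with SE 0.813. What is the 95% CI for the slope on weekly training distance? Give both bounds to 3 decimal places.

df = n − 2 = 388 − 2 = 386.
t* = t_{0.025, 386} = 1.966129.
Margin = t* × SE = 1.966129 × 0.813 = 1.59846.
CI: -2.125 ± 1.59846 → (-3.723, -0.527).
With 95% confidence, each one-unit increase in weekly training distance is associated with a change of between -3.723 and -0.527 minutes in marathon finish time.

(-3.723, -0.527)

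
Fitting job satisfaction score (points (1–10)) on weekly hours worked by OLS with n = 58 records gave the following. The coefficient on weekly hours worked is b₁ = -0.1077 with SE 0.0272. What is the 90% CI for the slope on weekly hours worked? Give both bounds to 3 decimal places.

df = n − 2 = 58 − 2 = 56.
t* = t_{0.05, 56} = 1.672522.
Margin = t* × SE = 1.672522 × 0.0272 = 0.04549.
CI: -0.1077 ± 0.04549 → (-0.153, -0.062).
With 90% confidence, each one-unit increase in weekly hours worked is associated with a change of between -0.153 and -0.062 points (1–10) in job satisfaction score.

(-0.153, -0.062)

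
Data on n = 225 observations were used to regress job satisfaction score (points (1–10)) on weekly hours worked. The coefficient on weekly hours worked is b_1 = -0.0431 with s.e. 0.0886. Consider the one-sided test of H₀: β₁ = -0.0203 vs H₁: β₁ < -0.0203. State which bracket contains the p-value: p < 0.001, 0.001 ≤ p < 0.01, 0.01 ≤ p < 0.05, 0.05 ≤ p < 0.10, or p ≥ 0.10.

t = (-0.0431 − (-0.0203)) / 0.0886 = -0.257.
df = n − 2 = 225 − 2 = 223.
One-sided p = P(T_{223} < t) ≈ 0.3986.
So p ≥ 0.10.

p ≥ 0.10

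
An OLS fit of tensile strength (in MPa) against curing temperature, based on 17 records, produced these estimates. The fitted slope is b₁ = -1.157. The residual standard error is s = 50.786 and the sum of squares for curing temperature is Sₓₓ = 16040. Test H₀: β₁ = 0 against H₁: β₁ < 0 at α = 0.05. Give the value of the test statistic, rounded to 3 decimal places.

t = -2.885

SE(b₁) = s/√Sₓₓ = 50.786/√16040 = 0.400998.
t = -1.157 / 0.400998 = -2.885.
df = n − 2 = 15.
One-sided p ≈ 0.0057, which is < 0.05, so reject H₀.
There is evidence that the true slope on curing temperature is negative.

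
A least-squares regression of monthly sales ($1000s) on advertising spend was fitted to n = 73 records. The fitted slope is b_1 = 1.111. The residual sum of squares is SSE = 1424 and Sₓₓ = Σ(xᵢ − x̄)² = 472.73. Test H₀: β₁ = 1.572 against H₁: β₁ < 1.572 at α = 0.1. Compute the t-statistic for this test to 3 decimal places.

MSE = SSE/(n − 2) = 1424/71 = 20.0563.
SE(b_1) = √(MSE/Sₓₓ) = √(20.0563/472.73) = 0.205977.
t = (1.111 − 1.572) / 0.205977 = -2.238.
df = n − 2 = 71.
One-sided p ≈ 0.0142, which is < 0.1, so reject H₀.
There is evidence that the true slope on advertising spend is below 1.572 $1000s per unit.

t = -2.238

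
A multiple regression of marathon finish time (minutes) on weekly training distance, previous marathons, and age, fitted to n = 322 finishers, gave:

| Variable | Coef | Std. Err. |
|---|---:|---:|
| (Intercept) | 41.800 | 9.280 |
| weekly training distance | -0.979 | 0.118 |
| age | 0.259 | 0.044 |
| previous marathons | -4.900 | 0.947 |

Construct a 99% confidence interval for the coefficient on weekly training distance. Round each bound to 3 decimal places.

(-1.285, -0.673)

Read off: b = -0.979, SE = 0.118 for weekly training distance.
df = n − k − 1 = 322 − 3 − 1 = 318.
t* = t_{0.005, 318} = 2.591378.
Margin = t* × SE = 2.591378 × 0.118 = 0.30578.
CI: -0.979 ± 0.30578 → (-1.285, -0.673).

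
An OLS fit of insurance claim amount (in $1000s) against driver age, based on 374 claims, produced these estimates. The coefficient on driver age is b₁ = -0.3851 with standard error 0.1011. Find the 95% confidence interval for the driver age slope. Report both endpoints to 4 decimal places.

df = n − 2 = 374 − 2 = 372.
t* = t_{0.025, 372} = 1.966362.
Margin = t* × SE = 1.966362 × 0.1011 = 0.198799.
CI: -0.3851 ± 0.198799 → (-0.5839, -0.1863).
With 95% confidence, each one-unit increase in driver age is associated with a change of between -0.5839 and -0.1863 $1000s in insurance claim amount.

(-0.5839, -0.1863)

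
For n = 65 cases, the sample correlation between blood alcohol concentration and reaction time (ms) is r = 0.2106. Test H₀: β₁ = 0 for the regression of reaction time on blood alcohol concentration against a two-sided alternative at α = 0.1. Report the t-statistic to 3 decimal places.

t = r·√(n − 2)/√(1 − r²) = 0.2106·√63/√0.955648 = 1.710.
df = n − 2 = 63.
Two-sided p ≈ 0.0922, which is < 0.1, so reject H₀.
There is evidence of a linear association between blood alcohol concentration and reaction time.

t = 1.710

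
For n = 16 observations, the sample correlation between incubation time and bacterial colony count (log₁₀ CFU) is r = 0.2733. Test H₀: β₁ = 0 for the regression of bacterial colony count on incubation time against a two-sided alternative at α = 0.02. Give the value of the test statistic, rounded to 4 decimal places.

t = 1.0631

t = r·√(n − 2)/√(1 − r²) = 0.2733·√14/√0.925307 = 1.0631.
df = n − 2 = 14.
Two-sided p ≈ 0.3057, which is ≥ 0.02, so fail to reject H₀.
The data do not give significant evidence of a linear association between incubation time and bacterial colony count.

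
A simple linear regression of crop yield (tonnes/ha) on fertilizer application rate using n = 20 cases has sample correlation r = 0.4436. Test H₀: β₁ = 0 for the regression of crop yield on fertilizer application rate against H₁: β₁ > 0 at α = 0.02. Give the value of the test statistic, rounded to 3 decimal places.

t = 2.100

t = r·√(n − 2)/√(1 − r²) = 0.4436·√18/√0.803219 = 2.100.
df = n − 2 = 18.
One-sided p ≈ 0.0250, which is ≥ 0.02, so fail to reject H₀.
The data do not give significant evidence of a linear association between fertilizer application rate and crop yield.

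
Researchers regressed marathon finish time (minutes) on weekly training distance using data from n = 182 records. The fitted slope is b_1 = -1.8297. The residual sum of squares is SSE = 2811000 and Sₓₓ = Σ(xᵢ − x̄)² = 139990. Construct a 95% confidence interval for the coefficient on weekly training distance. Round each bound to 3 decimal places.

MSE = SSE/(n − 2) = 2811000/180 = 15616.7.
SE(b_1) = √(MSE/Sₓₓ) = √(15616.7/139990) = 0.333999.
df = n − 2 = 180.
t* = t_{0.025, 180} = 1.973231.
Margin = t* × SE = 1.973231 × 0.333999 = 0.65906.
CI: -1.8297 ± 0.65906 → (-2.489, -1.171).
With 95% confidence, each one-unit increase in weekly training distance is associated with a change of between -2.489 and -1.171 minutes in marathon finish time.

(-2.489, -1.171)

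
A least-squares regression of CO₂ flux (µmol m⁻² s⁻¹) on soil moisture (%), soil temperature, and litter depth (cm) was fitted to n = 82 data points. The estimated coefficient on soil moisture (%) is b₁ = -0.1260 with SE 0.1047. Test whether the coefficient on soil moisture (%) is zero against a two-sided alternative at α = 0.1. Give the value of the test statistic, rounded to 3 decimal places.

t = -1.203

H₀: β₁ = 0 vs H₁: β₁ ≠ 0.
t = (b₁ − β₁⁰)/SE = -0.1260 / 0.1047 = -1.203.
df = n − k − 1 = 82 − 3 − 1 = 78.
Two-sided p ≈ 0.2324, which is ≥ 0.1, so fail to reject H₀.
The data do not give significant evidence of an association between soil moisture (%) and CO₂ flux, after adjusting for the other predictors.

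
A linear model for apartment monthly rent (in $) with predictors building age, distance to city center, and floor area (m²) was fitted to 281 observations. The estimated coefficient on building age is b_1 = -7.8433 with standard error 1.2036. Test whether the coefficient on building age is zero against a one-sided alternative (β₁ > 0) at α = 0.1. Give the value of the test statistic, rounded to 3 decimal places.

t = -6.517

H₀: β₁ = 0 vs H₁: β₁ > 0.
t = (b_1 − β₁⁰)/SE = -7.8433 / 1.2036 = -6.517.
df = n − k − 1 = 281 − 3 − 1 = 277.
One-sided p ≈ 1.0000, which is ≥ 0.1, so fail to reject H₀.
The data do not give significant evidence that the true slope on building age is positive, holding the other predictors fixed.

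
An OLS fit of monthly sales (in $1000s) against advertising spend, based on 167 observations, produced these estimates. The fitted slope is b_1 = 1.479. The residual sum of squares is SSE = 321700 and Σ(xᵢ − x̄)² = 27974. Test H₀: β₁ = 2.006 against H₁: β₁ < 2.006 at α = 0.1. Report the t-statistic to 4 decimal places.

t = -1.9962

MSE = SSE/(n − 2) = 321700/165 = 1949.7.
SE(b_1) = √(MSE/Sₓₓ) = √(1949.7/27974) = 0.264001.
t = (1.479 − 2.006) / 0.264001 = -1.9962.
df = n − 2 = 165.
One-sided p ≈ 0.0238, which is < 0.1, so reject H₀.
There is evidence that the true slope on advertising spend is below 2.006 $1000s per unit.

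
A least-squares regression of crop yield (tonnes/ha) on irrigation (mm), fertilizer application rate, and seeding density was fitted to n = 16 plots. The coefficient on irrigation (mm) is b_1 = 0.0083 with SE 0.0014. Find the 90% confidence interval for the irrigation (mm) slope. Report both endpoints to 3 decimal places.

df = n − k − 1 = 16 − 3 − 1 = 12.
t* = t_{0.05, 12} = 1.782288.
Margin = t* × SE = 1.782288 × 0.0014 = 0.00250.
CI: 0.0083 ± 0.00250 → (0.006, 0.011).
With 90% confidence, each one-unit increase in irrigation (mm) is associated with a change of between 0.006 and 0.011 tonnes/ha in crop yield, holding the other predictors fixed.

(0.006, 0.011)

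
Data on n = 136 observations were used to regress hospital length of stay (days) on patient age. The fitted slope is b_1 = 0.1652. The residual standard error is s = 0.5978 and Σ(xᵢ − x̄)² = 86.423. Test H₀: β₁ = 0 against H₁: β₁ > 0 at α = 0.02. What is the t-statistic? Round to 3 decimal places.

t = 2.569

SE(b_1) = s/√Sₓₓ = 0.5978/√86.423 = 0.0643045.
t = 0.1652 / 0.0643045 = 2.569.
df = n − 2 = 134.
One-sided p ≈ 0.0056, which is < 0.02, so reject H₀.
There is evidence that the true slope on patient age is positive.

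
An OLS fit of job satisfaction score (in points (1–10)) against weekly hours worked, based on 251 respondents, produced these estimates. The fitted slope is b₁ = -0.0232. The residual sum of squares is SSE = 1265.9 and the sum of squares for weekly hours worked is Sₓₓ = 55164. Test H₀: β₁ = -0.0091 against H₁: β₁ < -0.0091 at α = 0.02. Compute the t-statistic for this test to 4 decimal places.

t = -1.4687

MSE = SSE/(n − 2) = 1265.9/249 = 5.08394.
SE(b₁) = √(MSE/Sₓₓ) = √(5.08394/55164) = 0.00960002.
t = (-0.0232 − (-0.0091)) / 0.00960002 = -1.4687.
df = n − 2 = 249.
One-sided p ≈ 0.0716, which is ≥ 0.02, so fail to reject H₀.
The data do not give significant evidence that the true slope on weekly hours worked is below -0.0091 points (1–10) per unit.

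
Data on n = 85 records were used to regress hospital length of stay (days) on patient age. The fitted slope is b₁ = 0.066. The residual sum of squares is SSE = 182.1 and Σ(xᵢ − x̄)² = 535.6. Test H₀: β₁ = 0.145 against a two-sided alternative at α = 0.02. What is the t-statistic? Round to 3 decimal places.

MSE = SSE/(n − 2) = 182.1/83 = 2.19398.
SE(b₁) = √(MSE/Sₓₓ) = √(2.19398/535.6) = 0.0640023.
t = (0.066 − 0.145) / 0.0640023 = -1.234.
df = n − 2 = 83.
Two-sided p ≈ 0.2206, which is ≥ 0.02, so fail to reject H₀.
The data are consistent with a true slope of 0.145 days per unit of patient age.

t = -1.234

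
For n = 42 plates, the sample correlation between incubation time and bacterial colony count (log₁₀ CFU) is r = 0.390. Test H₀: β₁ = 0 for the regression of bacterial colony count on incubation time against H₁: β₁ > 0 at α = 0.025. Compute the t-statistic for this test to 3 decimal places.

t = r·√(n − 2)/√(1 − r²) = 0.390·√40/√0.8479 = 2.679.
df = n − 2 = 40.
One-sided p ≈ 0.0053, which is < 0.025, so reject H₀.
There is evidence of a linear association between incubation time and bacterial colony count.

t = 2.679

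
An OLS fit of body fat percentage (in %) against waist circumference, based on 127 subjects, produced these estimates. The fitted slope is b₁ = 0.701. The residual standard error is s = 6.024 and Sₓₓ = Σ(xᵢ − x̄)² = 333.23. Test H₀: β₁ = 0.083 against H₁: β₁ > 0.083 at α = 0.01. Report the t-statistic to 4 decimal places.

t = 1.8727

SE(b₁) = s/√Sₓₓ = 6.024/√333.23 = 0.329999.
t = (0.701 − 0.083) / 0.329999 = 1.8727.
df = n − 2 = 125.
One-sided p ≈ 0.0317, which is ≥ 0.01, so fail to reject H₀.
The data do not give significant evidence that the true slope on waist circumference exceeds 0.083 % per unit.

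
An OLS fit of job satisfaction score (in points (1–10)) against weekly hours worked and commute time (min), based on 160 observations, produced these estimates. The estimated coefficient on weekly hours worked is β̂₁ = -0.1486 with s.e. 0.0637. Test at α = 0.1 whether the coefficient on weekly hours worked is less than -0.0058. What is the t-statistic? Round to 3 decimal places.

H₀: β₁ = -0.0058 vs H₁: β₁ < -0.0058.
t = (β̂₁ − β₁⁰)/SE = (-0.1486 − (-0.0058)) / 0.0637 = -2.242.
df = n − k − 1 = 160 − 2 − 1 = 157.
One-sided p ≈ 0.0132, which is < 0.1, so reject H₀.
There is evidence that the true slope on weekly hours worked is below -0.0058 points (1–10) per unit, holding the other predictors fixed.

t = -2.242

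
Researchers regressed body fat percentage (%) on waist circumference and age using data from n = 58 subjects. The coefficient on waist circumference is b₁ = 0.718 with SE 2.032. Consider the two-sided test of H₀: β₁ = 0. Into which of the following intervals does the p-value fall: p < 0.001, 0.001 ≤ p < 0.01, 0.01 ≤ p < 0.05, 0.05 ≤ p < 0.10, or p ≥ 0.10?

t = 0.718 / 2.032 = 0.353.
df = n − k − 1 = 58 − 2 − 1 = 55.
Two-sided p = 2·P(T_{55} > |t|) ≈ 0.7252.
So p ≥ 0.10.

p ≥ 0.10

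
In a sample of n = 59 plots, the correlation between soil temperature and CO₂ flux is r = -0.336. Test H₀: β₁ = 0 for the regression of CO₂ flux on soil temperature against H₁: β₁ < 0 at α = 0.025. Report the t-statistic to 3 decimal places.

t = -2.693

t = r·√(n − 2)/√(1 − r²) = -0.336·√57/√0.887104 = -2.693.
df = n − 2 = 57.
One-sided p ≈ 0.0046, which is < 0.025, so reject H₀.
There is evidence of a linear association between soil temperature and CO₂ flux.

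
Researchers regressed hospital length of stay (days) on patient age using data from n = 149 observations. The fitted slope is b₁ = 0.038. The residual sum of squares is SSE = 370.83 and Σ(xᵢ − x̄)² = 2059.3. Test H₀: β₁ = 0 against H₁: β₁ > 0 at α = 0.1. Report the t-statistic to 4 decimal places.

t = 1.0857

MSE = SSE/(n − 2) = 370.83/147 = 2.52265.
SE(b₁) = √(MSE/Sₓₓ) = √(2.52265/2059.3) = 0.0350001.
t = 0.038 / 0.0350001 = 1.0857.
df = n − 2 = 147.
One-sided p ≈ 0.1397, which is ≥ 0.1, so fail to reject H₀.
The data do not give significant evidence that the true slope on patient age is positive.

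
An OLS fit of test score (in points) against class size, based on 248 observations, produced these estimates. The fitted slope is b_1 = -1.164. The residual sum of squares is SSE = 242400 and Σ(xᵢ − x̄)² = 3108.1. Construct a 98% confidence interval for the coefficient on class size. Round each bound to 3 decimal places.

MSE = SSE/(n − 2) = 242400/246 = 985.366.
SE(b_1) = √(MSE/Sₓₓ) = √(985.366/3108.1) = 0.563056.
df = n − 2 = 246.
t* = t_{0.01, 246} = 2.341602.
Margin = t* × SE = 2.341602 × 0.563056 = 1.31845.
CI: -1.164 ± 1.31845 → (-2.482, 0.154).
With 98% confidence, each one-unit increase in class size is associated with a change of between -2.482 and 0.154 points in test score.

(-2.482, 0.154)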